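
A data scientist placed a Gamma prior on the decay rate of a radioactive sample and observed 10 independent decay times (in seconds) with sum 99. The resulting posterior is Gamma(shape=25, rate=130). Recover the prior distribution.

Gamma(shape=15, rate=31)

For an exponential likelihood with a Gamma(α, β) prior on the rate, n observations with total T give posterior Gamma(α+n, β+T).
So α = 25 − 10 = 15 and β = 130 − 99 = 31.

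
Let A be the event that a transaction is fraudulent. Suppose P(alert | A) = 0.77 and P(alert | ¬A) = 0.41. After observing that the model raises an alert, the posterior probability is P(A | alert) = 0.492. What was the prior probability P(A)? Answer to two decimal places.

P(A) = 0.34

In odds form, posterior odds = prior odds × likelihood ratio, so prior odds = posterior odds ÷ LR.
Posterior odds = 0.492/(1−0.492) = 0.9685. LR = 0.77/0.41 = 1.8780.
Prior odds = 0.9685/1.8780 = 0.5157, so P(A) = 0.5157/(1+0.5157) ≈ 0.34.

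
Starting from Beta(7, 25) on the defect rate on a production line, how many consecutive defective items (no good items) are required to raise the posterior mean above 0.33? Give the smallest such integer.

After k defective items and 0 good items the posterior is Beta(7+k, 25), with mean (7+k)/(7+25+k).
Set (7+k)/(32+k) > 0.33 and solve: k > (0.33·32 − 7)/(1 − 0.33) = 5.313.
The smallest integer exceeding 5.313 is 6.

k = 6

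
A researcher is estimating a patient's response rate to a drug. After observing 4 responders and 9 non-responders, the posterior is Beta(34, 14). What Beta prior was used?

Beta is conjugate to the binomial likelihood: posterior = Beta(α+s, β+f).
Subtract the data counts: 34−4=30, 14−9=5.

Beta(30, 5)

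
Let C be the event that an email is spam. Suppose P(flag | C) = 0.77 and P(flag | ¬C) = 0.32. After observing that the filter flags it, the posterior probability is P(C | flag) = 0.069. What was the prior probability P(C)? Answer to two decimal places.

Bayes' rule in odds form gives O(C|E) = O(C)·[P(E|C)/P(E|¬C)], hence O(C) = O(C|E)/LR.
Posterior odds = 0.069/(1−0.069) = 0.0741. LR = 0.77/0.32 = 2.4062.
Prior odds = 0.0741/2.4062 = 0.0308, so P(C) = 0.0308/(1+0.0308) ≈ 0.03.

P(C) = 0.03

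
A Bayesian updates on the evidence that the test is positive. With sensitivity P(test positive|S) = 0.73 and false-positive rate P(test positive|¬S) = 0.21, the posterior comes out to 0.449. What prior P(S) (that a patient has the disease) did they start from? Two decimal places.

P(S) = 0.19

Bayes' rule in odds form gives O(S|E) = O(S)·[P(E|S)/P(E|¬S)], hence O(S) = O(S|E)/LR.
Posterior odds = 0.449/(1−0.449) = 0.8149. LR = 0.73/0.21 = 3.4762.
Prior odds = 0.8149/3.4762 = 0.2344, so P(S) = 0.2344/(1+0.2344) ≈ 0.19.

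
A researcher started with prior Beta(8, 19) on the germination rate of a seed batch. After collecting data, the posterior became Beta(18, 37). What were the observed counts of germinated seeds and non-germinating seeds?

Beta is conjugate to the binomial likelihood: posterior = Beta(a+s, b+f).
So s = 18 − 8 = 10 and f = 37 − 19 = 18.

10 germinated seeds and 18 non-germinating seeds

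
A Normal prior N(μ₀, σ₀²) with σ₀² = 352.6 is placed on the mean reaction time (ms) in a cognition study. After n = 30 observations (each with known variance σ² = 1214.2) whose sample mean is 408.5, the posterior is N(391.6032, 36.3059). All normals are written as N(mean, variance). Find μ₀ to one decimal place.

μ₀ = 244.4

The posterior mean is a precision-weighted average: μ_n = (τ₀μ₀ + τ_data·x̄)/(τ₀+τ_data), with τ₀=1/σ₀² and τ_data=n/σ².
Here τ₀ = 1/352.6 = 0.002836 and τ_data = 30/1214.2 = 0.024708, so τ_n = 0.027544.
Rearranging for μ₀: μ₀ = (μ_n·τ_n − τ_data·x̄)/τ₀ = (391.6032·0.027544 − 0.024708·408.5) / 0.002836 = 0.693101/0.002836 ≈ 244.4.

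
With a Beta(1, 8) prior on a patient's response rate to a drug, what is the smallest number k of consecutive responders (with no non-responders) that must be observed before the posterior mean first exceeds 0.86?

k = 49

After k responders and 0 non-responders the posterior is Beta(1+k, 8), with mean (1+k)/(1+8+k).
Set (1+k)/(9+k) > 0.86 and solve: k > (0.86·9 − 1)/(1 − 0.86) = 48.143.
The smallest integer exceeding 48.143 is 49, and checking k=49: (50)/(58) = 0.8621 > 0.86.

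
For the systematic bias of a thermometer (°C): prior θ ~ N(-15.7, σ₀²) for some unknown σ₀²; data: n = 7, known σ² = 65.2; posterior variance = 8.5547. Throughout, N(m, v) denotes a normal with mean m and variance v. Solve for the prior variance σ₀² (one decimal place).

For the Normal–Normal model with known σ², precisions add: τ_n = τ₀ + n/σ².
So 1/σ₀² = 1/8.5547 − 7/65.2 = 0.116895 − 0.107362 = 0.009533.
Hence σ₀² = 1/0.009533 ≈ 104.9.

σ₀² = 104.9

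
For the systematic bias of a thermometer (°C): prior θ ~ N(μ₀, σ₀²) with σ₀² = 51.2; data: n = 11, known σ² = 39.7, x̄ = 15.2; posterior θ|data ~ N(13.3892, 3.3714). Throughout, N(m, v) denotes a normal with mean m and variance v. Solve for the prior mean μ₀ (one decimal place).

μ₀ = -12.3

With known observation variance, the Normal–Normal posterior has precision τ_n = τ₀ + n/σ² and mean μ_n = (τ₀μ₀ + (n/σ²)x̄)/τ_n.
Here τ₀ = 1/51.2 = 0.019531 and τ_data = 11/39.7 = 0.277078, so τ_n = 0.296609.
Rearranging for μ₀: μ₀ = (μ_n·τ_n − τ_data·x̄)/τ₀ = (13.3892·0.296609 − 0.277078·15.2) / 0.019531 = -0.240228/0.019531 ≈ -12.3.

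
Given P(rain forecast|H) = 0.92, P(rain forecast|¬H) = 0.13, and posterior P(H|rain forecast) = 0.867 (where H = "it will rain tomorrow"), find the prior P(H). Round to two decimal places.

P(H) = 0.48

In odds form, posterior odds = prior odds × likelihood ratio, so prior odds = posterior odds ÷ LR.
Posterior odds = 0.867/(1−0.867) = 6.5188. LR = 0.92/0.13 = 7.0769.
Prior odds = 6.5188/7.0769 = 0.9211, so P(H) = 0.9211/(1+0.9211) ≈ 0.48.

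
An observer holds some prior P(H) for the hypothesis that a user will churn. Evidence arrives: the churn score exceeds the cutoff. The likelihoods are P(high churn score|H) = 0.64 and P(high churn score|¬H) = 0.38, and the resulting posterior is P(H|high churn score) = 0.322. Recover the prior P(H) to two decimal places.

In odds form, posterior odds = prior odds × likelihood ratio, so prior odds = posterior odds ÷ LR.
Posterior odds = 0.322/(1−0.322) = 0.4749. LR = 0.64/0.38 = 1.6842.
Prior odds = 0.4749/1.6842 = 0.2820, so P(H) = 0.2820/(1+0.2820) ≈ 0.22.

P(H) = 0.22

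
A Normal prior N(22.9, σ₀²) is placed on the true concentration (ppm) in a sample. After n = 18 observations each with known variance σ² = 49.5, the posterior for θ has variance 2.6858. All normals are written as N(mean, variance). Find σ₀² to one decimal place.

For the Normal–Normal model with known σ², precisions add: τ_n = τ₀ + n/σ².
So 1/σ₀² = 1/2.6858 − 18/49.5 = 0.372329 − 0.363636 = 0.008693.
Hence σ₀² = 1/0.008693 ≈ 115.0.

σ₀² = 115.0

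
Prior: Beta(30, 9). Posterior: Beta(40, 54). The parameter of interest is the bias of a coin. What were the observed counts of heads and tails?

10 heads and 45 tails

Beta is conjugate to the binomial likelihood: posterior = Beta(a+s, b+f).
So s = 40 − 30 = 10 and f = 54 − 9 = 45.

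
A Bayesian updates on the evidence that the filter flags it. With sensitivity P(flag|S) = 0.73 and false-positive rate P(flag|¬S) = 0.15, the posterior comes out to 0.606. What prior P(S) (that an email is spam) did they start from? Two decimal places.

Bayes' rule in odds form gives O(S|E) = O(S)·[P(E|S)/P(E|¬S)], hence O(S) = O(S|E)/LR.
Posterior odds = 0.606/(1−0.606) = 1.5381. LR = 0.73/0.15 = 4.8667.
Prior odds = 1.5381/4.8667 = 0.3160, so P(S) = 0.3160/(1+0.3160) ≈ 0.24.

P(S) = 0.24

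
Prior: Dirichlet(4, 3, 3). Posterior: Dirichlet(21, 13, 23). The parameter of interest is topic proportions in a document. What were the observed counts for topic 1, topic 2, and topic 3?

For a Dirichlet(α) prior with multinomial counts c, the posterior is Dirichlet(α + c) componentwise.
Counts are posterior − prior componentwise: 21−4=17, 13−3=10, 23−3=20.

counts (17, 10, 20)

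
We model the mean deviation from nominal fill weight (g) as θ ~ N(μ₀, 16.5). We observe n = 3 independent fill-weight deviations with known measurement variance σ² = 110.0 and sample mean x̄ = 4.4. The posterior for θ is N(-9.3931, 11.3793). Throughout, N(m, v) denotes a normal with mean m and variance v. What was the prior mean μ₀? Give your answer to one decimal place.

μ₀ = -15.6

With known observation variance, the Normal–Normal posterior has precision τ_n = τ₀ + n/σ² and mean μ_n = (τ₀μ₀ + (n/σ²)x̄)/τ_n.
Here τ₀ = 1/16.5 = 0.060606 and τ_data = 3/110.0 = 0.027273, so τ_n = 0.087879.
Rearranging for μ₀: μ₀ = (μ_n·τ_n − τ_data·x̄)/τ₀ = (-9.3931·0.087879 − 0.027273·4.4) / 0.060606 = -0.945457/0.060606 ≈ -15.6.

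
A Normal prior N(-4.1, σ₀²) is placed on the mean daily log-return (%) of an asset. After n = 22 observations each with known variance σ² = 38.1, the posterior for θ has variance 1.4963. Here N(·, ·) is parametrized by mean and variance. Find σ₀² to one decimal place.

For the Normal–Normal model with known σ², precisions add: τ_n = τ₀ + n/σ².
So 1/σ₀² = 1/1.4963 − 22/38.1 = 0.668315 − 0.577428 = 0.090887.
Hence σ₀² = 1/0.090887 ≈ 11.0.

σ₀² = 11.0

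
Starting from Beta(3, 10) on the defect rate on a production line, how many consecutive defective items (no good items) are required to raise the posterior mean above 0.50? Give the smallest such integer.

k = 8

After k defective items and 0 good items the posterior is Beta(3+k, 10), with mean (3+k)/(3+10+k).
Set (3+k)/(13+k) > 0.50 and solve: k > (0.50·13 − 3)/(1 − 0.50) = 7.000.
The smallest integer exceeding 7.000 is 8, and checking k=8: (11)/(21) = 0.5238 > 0.50.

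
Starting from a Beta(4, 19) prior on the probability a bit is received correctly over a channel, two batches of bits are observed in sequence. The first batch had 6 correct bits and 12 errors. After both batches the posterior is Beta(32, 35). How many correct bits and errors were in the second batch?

22 correct bits and 4 errors

Sequential conjugate updates are equivalent to a single update on the pooled data, so total successes = posterior α − prior α and total failures = posterior β − prior β.
Total across both batches: 32−4=28 correct bits, 35−19=16 errors.
Subtract the first batch: 28−6=22 correct bits and 16−12=4 errors.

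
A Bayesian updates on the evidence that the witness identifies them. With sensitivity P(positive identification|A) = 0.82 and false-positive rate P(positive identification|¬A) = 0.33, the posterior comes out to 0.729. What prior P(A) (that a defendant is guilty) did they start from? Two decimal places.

In odds form, posterior odds = prior odds × likelihood ratio, so prior odds = posterior odds ÷ LR.
Posterior odds = 0.729/(1−0.729) = 2.6900. LR = 0.82/0.33 = 2.4848.
Prior odds = 2.6900/2.4848 = 1.0826, so P(A) = 1.0826/(1+1.0826) ≈ 0.52.

P(A) = 0.52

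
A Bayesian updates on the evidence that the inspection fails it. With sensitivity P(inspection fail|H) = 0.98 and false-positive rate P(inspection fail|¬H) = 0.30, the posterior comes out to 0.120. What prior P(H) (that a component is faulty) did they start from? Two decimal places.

P(H) = 0.04

In odds form, posterior odds = prior odds × likelihood ratio, so prior odds = posterior odds ÷ LR.
Posterior odds = 0.120/(1−0.120) = 0.1364. LR = 0.98/0.30 = 3.2667.
Prior odds = 0.1364/3.2667 = 0.0418, so P(H) = 0.0418/(1+0.0418) ≈ 0.04.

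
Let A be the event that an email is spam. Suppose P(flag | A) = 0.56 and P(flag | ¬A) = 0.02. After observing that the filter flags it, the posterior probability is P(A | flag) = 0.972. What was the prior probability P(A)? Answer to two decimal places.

In odds form, posterior odds = prior odds × likelihood ratio, so prior odds = posterior odds ÷ LR.
Posterior odds = 0.972/(1−0.972) = 34.7143. LR = 0.56/0.02 = 28.0000.
Prior odds = 34.7143/28.0000 = 1.2398, so P(A) = 1.2398/(1+1.2398) ≈ 0.55.

P(A) = 0.55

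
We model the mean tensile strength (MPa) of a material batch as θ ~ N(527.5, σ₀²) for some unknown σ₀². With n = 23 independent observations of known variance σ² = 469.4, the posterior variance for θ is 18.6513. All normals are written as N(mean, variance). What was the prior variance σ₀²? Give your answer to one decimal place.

For the Normal–Normal model with known σ², precisions add: τ_n = τ₀ + n/σ².
So 1/σ₀² = 1/18.6513 − 23/469.4 = 0.053616 − 0.048999 = 0.004617.
Hence σ₀² = 1/0.004617 ≈ 216.6.

σ₀² = 216.6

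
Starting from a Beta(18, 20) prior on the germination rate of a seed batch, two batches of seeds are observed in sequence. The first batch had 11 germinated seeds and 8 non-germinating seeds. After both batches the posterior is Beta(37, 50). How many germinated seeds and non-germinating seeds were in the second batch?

8 germinated seeds and 22 non-germinating seeds

Because Beta–binomial updating is additive in the counts, the combined data contributed (α_post−α_prior, β_post−β_prior) successes and failures.
Total across both batches: 37−18=19 germinated seeds, 50−20=30 non-germinating seeds.
Subtract the first batch: 19−11=8 germinated seeds and 30−8=22 non-germinating seeds.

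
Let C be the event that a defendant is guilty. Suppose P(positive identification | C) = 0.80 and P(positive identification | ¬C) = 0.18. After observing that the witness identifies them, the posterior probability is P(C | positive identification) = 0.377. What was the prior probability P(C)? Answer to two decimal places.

In odds form, posterior odds = prior odds × likelihood ratio, so prior odds = posterior odds ÷ LR.
Posterior odds = 0.377/(1−0.377) = 0.6051. LR = 0.80/0.18 = 4.4444.
Prior odds = 0.6051/4.4444 = 0.1361, so P(C) = 0.1361/(1+0.1361) ≈ 0.12.

P(C) = 0.12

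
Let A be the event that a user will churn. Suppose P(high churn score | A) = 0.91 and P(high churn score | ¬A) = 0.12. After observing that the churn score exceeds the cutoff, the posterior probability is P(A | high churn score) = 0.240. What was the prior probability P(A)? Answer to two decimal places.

P(A) = 0.04

In odds form, posterior odds = prior odds × likelihood ratio, so prior odds = posterior odds ÷ LR.
Posterior odds = 0.240/(1−0.240) = 0.3158. LR = 0.91/0.12 = 7.5833.
Prior odds = 0.3158/7.5833 = 0.0416, so P(A) = 0.0416/(1+0.0416) ≈ 0.04.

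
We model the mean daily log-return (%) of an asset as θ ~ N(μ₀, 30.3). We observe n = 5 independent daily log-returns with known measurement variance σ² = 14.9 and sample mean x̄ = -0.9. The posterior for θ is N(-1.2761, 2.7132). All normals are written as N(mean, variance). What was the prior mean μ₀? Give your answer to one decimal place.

μ₀ = -5.1

With known observation variance, the Normal–Normal posterior has precision τ_n = τ₀ + n/σ² and mean μ_n = (τ₀μ₀ + (n/σ²)x̄)/τ_n.
Here τ₀ = 1/30.3 = 0.033003 and τ_data = 5/14.9 = 0.335570, so τ_n = 0.368573.
Rearranging for μ₀: μ₀ = (μ_n·τ_n − τ_data·x̄)/τ₀ = (-1.2761·0.368573 − 0.335570·-0.9) / 0.033003 = -0.168323/0.033003 ≈ -5.1.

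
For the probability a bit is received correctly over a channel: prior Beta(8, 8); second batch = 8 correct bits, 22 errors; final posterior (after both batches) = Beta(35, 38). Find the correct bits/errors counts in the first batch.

19 correct bits and 8 errors

Because Beta–binomial updating is additive in the counts, the combined data contributed (α_post−α_prior, β_post−β_prior) successes and failures.
Total across both batches: 35−8=27 correct bits, 38−8=30 errors.
Subtract the second batch: 27−8=19 correct bits and 30−22=8 errors.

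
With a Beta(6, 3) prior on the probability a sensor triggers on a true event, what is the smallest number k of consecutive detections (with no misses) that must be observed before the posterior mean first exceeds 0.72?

k = 2

After k detections and 0 misses the posterior is Beta(6+k, 3), with mean (6+k)/(6+3+k).
Set (6+k)/(9+k) > 0.72 and solve: k > (0.72·9 − 6)/(1 − 0.72) = 1.714.
The smallest integer exceeding 1.714 is 2.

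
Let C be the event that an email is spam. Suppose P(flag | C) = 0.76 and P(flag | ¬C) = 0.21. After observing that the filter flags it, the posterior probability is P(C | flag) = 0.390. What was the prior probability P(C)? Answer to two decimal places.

Bayes' rule in odds form gives O(C|E) = O(C)·[P(E|C)/P(E|¬C)], hence O(C) = O(C|E)/LR.
Posterior odds = 0.390/(1−0.390) = 0.6393. LR = 0.76/0.21 = 3.6190.
Prior odds = 0.6393/3.6190 = 0.1767, so P(C) = 0.1767/(1+0.1767) ≈ 0.15.

P(C) = 0.15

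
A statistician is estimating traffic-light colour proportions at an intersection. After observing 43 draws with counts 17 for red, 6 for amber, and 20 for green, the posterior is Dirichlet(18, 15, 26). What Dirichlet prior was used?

Dirichlet(1, 9, 6)

For a Dirichlet(α) prior with multinomial counts c, the posterior is Dirichlet(α + c) componentwise.
Subtract each count from the matching posterior parameter: 18−17=1, 15−6=9, 26−20=6.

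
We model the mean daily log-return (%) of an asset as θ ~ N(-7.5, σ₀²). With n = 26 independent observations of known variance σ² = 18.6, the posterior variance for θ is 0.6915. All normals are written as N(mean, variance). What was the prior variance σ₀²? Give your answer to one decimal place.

For the Normal–Normal model with known σ², precisions add: τ_n = τ₀ + n/σ².
So 1/σ₀² = 1/0.6915 − 26/18.6 = 1.446132 − 1.397849 = 0.048283.
Hence σ₀² = 1/0.048283 ≈ 20.7.

σ₀² = 20.7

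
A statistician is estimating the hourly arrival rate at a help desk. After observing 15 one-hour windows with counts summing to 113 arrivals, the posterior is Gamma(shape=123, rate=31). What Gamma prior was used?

Gamma(shape=10, rate=16)

A Gamma(α, β) prior (rate parametrization) on a Poisson rate with n observations summing to S gives posterior Gamma(α+S, β+n).
So α = 123 − 113 = 10 and β = 31 − 15 = 16.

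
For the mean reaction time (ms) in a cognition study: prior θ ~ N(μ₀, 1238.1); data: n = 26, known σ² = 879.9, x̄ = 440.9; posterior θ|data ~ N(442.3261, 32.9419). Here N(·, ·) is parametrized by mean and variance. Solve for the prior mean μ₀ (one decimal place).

The posterior mean is a precision-weighted average: μ_n = (τ₀μ₀ + τ_data·x̄)/(τ₀+τ_data), with τ₀=1/σ₀² and τ_data=n/σ².
Here τ₀ = 1/1238.1 = 0.000808 and τ_data = 26/879.9 = 0.029549, so τ_n = 0.030357.
Rearranging for μ₀: μ₀ = (μ_n·τ_n − τ_data·x̄)/τ₀ = (442.3261·0.030357 − 0.029549·440.9) / 0.000808 = 0.399539/0.000808 ≈ 494.5.

μ₀ = 494.5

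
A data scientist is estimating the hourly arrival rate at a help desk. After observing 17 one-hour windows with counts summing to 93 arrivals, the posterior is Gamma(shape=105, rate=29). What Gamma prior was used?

Gamma(shape=12, rate=12)

Gamma–Poisson conjugacy: posterior shape = α + Σxᵢ, posterior rate = β + n.
So α = 105 − 93 = 12 and β = 29 − 17 = 12.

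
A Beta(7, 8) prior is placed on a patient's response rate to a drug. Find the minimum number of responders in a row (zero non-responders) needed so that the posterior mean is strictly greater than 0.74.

k = 16

After k responders and 0 non-responders the posterior is Beta(7+k, 8), with mean (7+k)/(7+8+k).
Set (7+k)/(15+k) > 0.74 and solve: k > (0.74·15 − 7)/(1 − 0.74) = 15.769.
The smallest integer exceeding 15.769 is 16.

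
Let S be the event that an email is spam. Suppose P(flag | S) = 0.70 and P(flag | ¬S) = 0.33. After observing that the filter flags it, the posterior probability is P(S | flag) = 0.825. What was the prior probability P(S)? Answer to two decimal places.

P(S) = 0.69

In odds form, posterior odds = prior odds × likelihood ratio, so prior odds = posterior odds ÷ LR.
Posterior odds = 0.825/(1−0.825) = 4.7143. LR = 0.70/0.33 = 2.1212.
Prior odds = 4.7143/2.1212 = 2.2225, so P(S) = 2.2225/(1+2.2225) ≈ 0.69.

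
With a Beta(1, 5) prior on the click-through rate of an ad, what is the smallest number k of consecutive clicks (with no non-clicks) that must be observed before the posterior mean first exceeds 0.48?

After k clicks and 0 non-clicks the posterior is Beta(1+k, 5), with mean (1+k)/(1+5+k).
Set (1+k)/(6+k) > 0.48 and solve: k > (0.48·6 − 1)/(1 − 0.48) = 3.615.
The smallest integer exceeding 3.615 is 4, and checking k=4: (5)/(10) = 0.5000 > 0.48.

k = 4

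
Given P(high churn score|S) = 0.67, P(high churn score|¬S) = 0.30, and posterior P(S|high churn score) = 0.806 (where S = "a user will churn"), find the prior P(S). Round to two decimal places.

P(S) = 0.65

In odds form, posterior odds = prior odds × likelihood ratio, so prior odds = posterior odds ÷ LR.
Posterior odds = 0.806/(1−0.806) = 4.1546. LR = 0.67/0.30 = 2.2333.
Prior odds = 4.1546/2.2333 = 1.8603, so P(S) = 1.8603/(1+1.8603) ≈ 0.65.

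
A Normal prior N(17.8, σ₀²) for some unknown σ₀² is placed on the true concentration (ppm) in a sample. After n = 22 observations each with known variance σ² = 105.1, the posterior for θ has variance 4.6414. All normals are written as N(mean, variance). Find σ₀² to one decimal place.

σ₀² = 163.2

For the Normal–Normal model with known σ², precisions add: τ_n = τ₀ + n/σ².
So 1/σ₀² = 1/4.6414 − 22/105.1 = 0.215452 − 0.209324 = 0.006128.
Hence σ₀² = 1/0.006128 ≈ 163.2.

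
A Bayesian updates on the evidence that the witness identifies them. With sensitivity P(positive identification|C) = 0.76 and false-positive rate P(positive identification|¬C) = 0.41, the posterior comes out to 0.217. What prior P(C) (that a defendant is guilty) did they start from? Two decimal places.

Bayes' rule in odds form gives O(C|E) = O(C)·[P(E|C)/P(E|¬C)], hence O(C) = O(C|E)/LR.
Posterior odds = 0.217/(1−0.217) = 0.2771. LR = 0.76/0.41 = 1.8537.
Prior odds = 0.2771/1.8537 = 0.1495, so P(C) = 0.1495/(1+0.1495) ≈ 0.13.

P(C) = 0.13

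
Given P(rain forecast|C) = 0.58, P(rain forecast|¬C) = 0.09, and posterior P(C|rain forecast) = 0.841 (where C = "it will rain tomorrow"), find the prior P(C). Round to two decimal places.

Bayes' rule in odds form gives O(C|E) = O(C)·[P(E|C)/P(E|¬C)], hence O(C) = O(C|E)/LR.
Posterior odds = 0.841/(1−0.841) = 5.2893. LR = 0.58/0.09 = 6.4444.
Prior odds = 5.2893/6.4444 = 0.8208, so P(C) = 0.8208/(1+0.8208) ≈ 0.45.

P(C) = 0.45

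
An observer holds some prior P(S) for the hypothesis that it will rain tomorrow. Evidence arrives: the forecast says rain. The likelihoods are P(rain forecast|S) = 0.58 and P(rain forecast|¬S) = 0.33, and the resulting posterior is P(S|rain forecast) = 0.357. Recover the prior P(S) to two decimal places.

P(S) = 0.24

In odds form, posterior odds = prior odds × likelihood ratio, so prior odds = posterior odds ÷ LR.
Posterior odds = 0.357/(1−0.357) = 0.5552. LR = 0.58/0.33 = 1.7576.
Prior odds = 0.5552/1.7576 = 0.3159, so P(S) = 0.3159/(1+0.3159) ≈ 0.24.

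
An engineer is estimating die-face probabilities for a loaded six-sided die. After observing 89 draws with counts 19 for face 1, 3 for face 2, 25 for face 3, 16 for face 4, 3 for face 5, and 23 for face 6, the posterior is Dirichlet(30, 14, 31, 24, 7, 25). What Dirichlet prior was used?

Dirichlet(11, 11, 6, 8, 4, 2)

For a Dirichlet(α) prior with multinomial counts c, the posterior is Dirichlet(α + c) componentwise.
Subtract each count from the matching posterior parameter: 30−19=11, 14−3=11, 31−25=6, 24−16=8, 7−3=4, 25−23=2.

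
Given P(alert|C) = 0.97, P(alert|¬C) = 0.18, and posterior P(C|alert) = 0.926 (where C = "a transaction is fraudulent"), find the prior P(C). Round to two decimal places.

P(C) = 0.70

Bayes' rule in odds form gives O(C|E) = O(C)·[P(E|C)/P(E|¬C)], hence O(C) = O(C|E)/LR.
Posterior odds = 0.926/(1−0.926) = 12.5135. LR = 0.97/0.18 = 5.3889.
Prior odds = 12.5135/5.3889 = 2.3221, so P(C) = 2.3221/(1+2.3221) ≈ 0.70.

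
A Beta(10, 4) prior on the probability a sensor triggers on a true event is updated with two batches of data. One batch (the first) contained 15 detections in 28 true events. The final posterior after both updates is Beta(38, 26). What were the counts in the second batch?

13 detections and 9 misses

Because Beta–binomial updating is additive in the counts, the combined data contributed (α_post−α_prior, β_post−β_prior) successes and failures.
Total across both batches: 38−10=28 detections, 26−4=22 misses.
Subtract the first batch: 28−15=13 detections and 22−13=9 misses.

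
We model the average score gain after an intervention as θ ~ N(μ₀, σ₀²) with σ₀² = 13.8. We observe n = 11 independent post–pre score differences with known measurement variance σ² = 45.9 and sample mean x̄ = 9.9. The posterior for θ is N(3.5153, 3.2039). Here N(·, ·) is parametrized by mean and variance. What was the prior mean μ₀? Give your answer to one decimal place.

μ₀ = -17.6

The posterior mean is a precision-weighted average: μ_n = (τ₀μ₀ + τ_data·x̄)/(τ₀+τ_data), with τ₀=1/σ₀² and τ_data=n/σ².
Here τ₀ = 1/13.8 = 0.072464 and τ_data = 11/45.9 = 0.239651, so τ_n = 0.312115.
Rearranging for μ₀: μ₀ = (μ_n·τ_n − τ_data·x̄)/τ₀ = (3.5153·0.312115 − 0.239651·9.9) / 0.072464 = -1.275367/0.072464 ≈ -17.6.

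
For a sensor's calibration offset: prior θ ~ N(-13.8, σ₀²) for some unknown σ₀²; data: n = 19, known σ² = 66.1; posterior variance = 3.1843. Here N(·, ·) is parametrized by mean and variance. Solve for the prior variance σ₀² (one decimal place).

σ₀² = 37.6

For the Normal–Normal model with known σ², precisions add: τ_n = τ₀ + n/σ².
So 1/σ₀² = 1/3.1843 − 19/66.1 = 0.314041 − 0.287443 = 0.026598.
Hence σ₀² = 1/0.026598 ≈ 37.6.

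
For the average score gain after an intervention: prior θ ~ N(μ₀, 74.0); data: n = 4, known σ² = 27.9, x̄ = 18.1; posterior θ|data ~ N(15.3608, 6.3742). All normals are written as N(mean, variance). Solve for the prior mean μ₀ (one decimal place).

With known observation variance, the Normal–Normal posterior has precision τ_n = τ₀ + n/σ² and mean μ_n = (τ₀μ₀ + (n/σ²)x̄)/τ_n.
Here τ₀ = 1/74.0 = 0.013514 and τ_data = 4/27.9 = 0.143369, so τ_n = 0.156883.
Rearranging for μ₀: μ₀ = (μ_n·τ_n − τ_data·x̄)/τ₀ = (15.3608·0.156883 − 0.143369·18.1) / 0.013514 = -0.185131/0.013514 ≈ -13.7.

μ₀ = -13.7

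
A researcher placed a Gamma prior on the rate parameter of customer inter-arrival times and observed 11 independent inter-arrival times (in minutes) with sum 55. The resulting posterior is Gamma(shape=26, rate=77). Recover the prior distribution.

Gamma(shape=15, rate=22)

Gamma–exponential conjugacy: posterior shape = α + n, posterior rate = β + Σtᵢ.
So α = 26 − 11 = 15 and β = 77 − 55 = 22.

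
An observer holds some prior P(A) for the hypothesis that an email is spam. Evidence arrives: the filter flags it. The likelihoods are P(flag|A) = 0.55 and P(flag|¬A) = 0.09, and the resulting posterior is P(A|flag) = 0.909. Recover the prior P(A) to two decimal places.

P(A) = 0.62

In odds form, posterior odds = prior odds × likelihood ratio, so prior odds = posterior odds ÷ LR.
Posterior odds = 0.909/(1−0.909) = 9.9890. LR = 0.55/0.09 = 6.1111.
Prior odds = 9.9890/6.1111 = 1.6346, so P(A) = 1.6346/(1+1.6346) ≈ 0.62.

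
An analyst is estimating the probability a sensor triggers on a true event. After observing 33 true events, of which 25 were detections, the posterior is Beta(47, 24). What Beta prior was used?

Under Beta–binomial conjugacy the posterior parameters are (α+s, β+f).
Subtract the data counts: 47−25=22, 24−8=16.

Beta(22, 16)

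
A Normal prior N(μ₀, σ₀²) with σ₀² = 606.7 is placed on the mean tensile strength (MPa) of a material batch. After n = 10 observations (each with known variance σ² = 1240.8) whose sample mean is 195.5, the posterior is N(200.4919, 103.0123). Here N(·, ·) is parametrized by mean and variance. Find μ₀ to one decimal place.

μ₀ = 224.9

The posterior mean is a precision-weighted average: μ_n = (τ₀μ₀ + τ_data·x̄)/(τ₀+τ_data), with τ₀=1/σ₀² and τ_data=n/σ².
Here τ₀ = 1/606.7 = 0.001648 and τ_data = 10/1240.8 = 0.008059, so τ_n = 0.009707.
Rearranging for μ₀: μ₀ = (μ_n·τ_n − τ_data·x̄)/τ₀ = (200.4919·0.009707 − 0.008059·195.5) / 0.001648 = 0.370640/0.001648 ≈ 224.9.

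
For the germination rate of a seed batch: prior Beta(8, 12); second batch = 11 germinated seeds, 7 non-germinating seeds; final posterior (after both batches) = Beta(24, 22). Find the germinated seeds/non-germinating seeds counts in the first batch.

5 germinated seeds and 3 non-germinating seeds

Sequential conjugate updates are equivalent to a single update on the pooled data, so total successes = posterior α − prior α and total failures = posterior β − prior β.
Total across both batches: 24−8=16 germinated seeds, 22−12=10 non-germinating seeds.
Subtract the second batch: 16−11=5 germinated seeds and 10−7=3 non-germinating seeds.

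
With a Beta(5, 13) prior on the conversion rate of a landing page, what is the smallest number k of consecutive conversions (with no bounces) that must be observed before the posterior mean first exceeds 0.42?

k = 5

After k conversions and 0 bounces the posterior is Beta(5+k, 13), with mean (5+k)/(5+13+k).
Set (5+k)/(18+k) > 0.42 and solve: k > (0.42·18 − 5)/(1 − 0.42) = 4.414.
The smallest integer exceeding 4.414 is 5, and checking k=5: (10)/(23) = 0.4348 > 0.42.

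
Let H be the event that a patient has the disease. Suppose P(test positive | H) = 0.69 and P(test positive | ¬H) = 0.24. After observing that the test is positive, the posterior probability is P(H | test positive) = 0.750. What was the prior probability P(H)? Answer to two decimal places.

Bayes' rule in odds form gives O(H|E) = O(H)·[P(E|H)/P(E|¬H)], hence O(H) = O(H|E)/LR.
Posterior odds = 0.750/(1−0.750) = 3.0000. LR = 0.69/0.24 = 2.8750.
Prior odds = 3.0000/2.8750 = 1.0435, so P(H) = 1.0435/(1+1.0435) ≈ 0.51.

P(H) = 0.51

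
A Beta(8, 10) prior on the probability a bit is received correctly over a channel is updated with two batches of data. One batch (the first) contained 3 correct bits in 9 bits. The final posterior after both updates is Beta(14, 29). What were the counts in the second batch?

Because Beta–binomial updating is additive in the counts, the combined data contributed (α_post−α_prior, β_post−β_prior) successes and failures.
Total across both batches: 14−8=6 correct bits, 29−10=19 errors.
Subtract the first batch: 6−3=3 correct bits and 19−6=13 errors.

3 correct bits and 13 errors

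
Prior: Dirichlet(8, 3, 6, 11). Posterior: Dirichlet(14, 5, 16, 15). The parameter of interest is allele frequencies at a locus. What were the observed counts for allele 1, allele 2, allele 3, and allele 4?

counts (6, 2, 10, 4)

For a Dirichlet(α) prior with multinomial counts c, the posterior is Dirichlet(α + c) componentwise.
Counts are posterior − prior componentwise: 14−8=6, 5−3=2, 16−6=10, 15−11=4.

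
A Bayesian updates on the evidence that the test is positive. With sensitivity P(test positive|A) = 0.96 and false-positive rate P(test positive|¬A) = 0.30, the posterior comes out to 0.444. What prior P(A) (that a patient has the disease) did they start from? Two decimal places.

P(A) = 0.20

Bayes' rule in odds form gives O(A|E) = O(A)·[P(E|A)/P(E|¬A)], hence O(A) = O(A|E)/LR.
Posterior odds = 0.444/(1−0.444) = 0.7986. LR = 0.96/0.30 = 3.2000.
Prior odds = 0.7986/3.2000 = 0.2496, so P(A) = 0.2496/(1+0.2496) ≈ 0.20.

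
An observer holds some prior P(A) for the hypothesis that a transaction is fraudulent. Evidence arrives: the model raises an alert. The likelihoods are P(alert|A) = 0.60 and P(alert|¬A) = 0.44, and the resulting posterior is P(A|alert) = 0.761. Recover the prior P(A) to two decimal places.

In odds form, posterior odds = prior odds × likelihood ratio, so prior odds = posterior odds ÷ LR.
Posterior odds = 0.761/(1−0.761) = 3.1841. LR = 0.60/0.44 = 1.3636.
Prior odds = 3.1841/1.3636 = 2.3351, so P(A) = 2.3351/(1+2.3351) ≈ 0.70.

P(A) = 0.70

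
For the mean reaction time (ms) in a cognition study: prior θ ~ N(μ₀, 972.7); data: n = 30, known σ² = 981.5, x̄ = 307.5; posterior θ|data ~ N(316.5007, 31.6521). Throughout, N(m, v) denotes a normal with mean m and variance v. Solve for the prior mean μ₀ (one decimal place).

With known observation variance, the Normal–Normal posterior has precision τ_n = τ₀ + n/σ² and mean μ_n = (τ₀μ₀ + (n/σ²)x̄)/τ_n.
Here τ₀ = 1/972.7 = 0.001028 and τ_data = 30/981.5 = 0.030565, so τ_n = 0.031593.
Rearranging for μ₀: μ₀ = (μ_n·τ_n − τ_data·x̄)/τ₀ = (316.5007·0.031593 − 0.030565·307.5) / 0.001028 = 0.600469/0.001028 ≈ 584.1.

μ₀ = 584.1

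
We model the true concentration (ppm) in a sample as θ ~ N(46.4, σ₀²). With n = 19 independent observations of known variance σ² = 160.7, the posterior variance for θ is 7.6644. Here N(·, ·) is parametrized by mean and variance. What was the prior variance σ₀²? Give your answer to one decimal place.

σ₀² = 81.7

Posterior precision equals prior precision plus data precision: 1/σ_n² = 1/σ₀² + n/σ².
So 1/σ₀² = 1/7.6644 − 19/160.7 = 0.130473 − 0.118233 = 0.012240.
Hence σ₀² = 1/0.012240 ≈ 81.7.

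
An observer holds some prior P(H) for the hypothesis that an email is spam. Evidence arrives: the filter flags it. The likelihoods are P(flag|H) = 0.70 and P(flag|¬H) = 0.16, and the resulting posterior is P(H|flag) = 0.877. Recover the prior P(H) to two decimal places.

P(H) = 0.62

In odds form, posterior odds = prior odds × likelihood ratio, so prior odds = posterior odds ÷ LR.
Posterior odds = 0.877/(1−0.877) = 7.1301. LR = 0.70/0.16 = 4.3750.
Prior odds = 7.1301/4.3750 = 1.6297, so P(H) = 1.6297/(1+1.6297) ≈ 0.62.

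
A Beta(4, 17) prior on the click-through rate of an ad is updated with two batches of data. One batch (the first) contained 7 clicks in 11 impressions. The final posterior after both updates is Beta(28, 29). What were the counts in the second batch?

17 clicks and 8 non-clicks

Because Beta–binomial updating is additive in the counts, the combined data contributed (α_post−α_prior, β_post−β_prior) successes and failures.
Total across both batches: 28−4=24 clicks, 29−17=12 non-clicks.
Subtract the first batch: 24−7=17 clicks and 12−4=8 non-clicks.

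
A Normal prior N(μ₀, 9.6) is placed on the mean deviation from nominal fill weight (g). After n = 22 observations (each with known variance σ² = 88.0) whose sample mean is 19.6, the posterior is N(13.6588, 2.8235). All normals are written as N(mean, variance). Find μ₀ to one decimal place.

With known observation variance, the Normal–Normal posterior has precision τ_n = τ₀ + n/σ² and mean μ_n = (τ₀μ₀ + (n/σ²)x̄)/τ_n.
Here τ₀ = 1/9.6 = 0.104167 and τ_data = 22/88.0 = 0.250000, so τ_n = 0.354167.
Rearranging for μ₀: μ₀ = (μ_n·τ_n − τ_data·x̄)/τ₀ = (13.6588·0.354167 − 0.250000·19.6) / 0.104167 = -0.062504/0.104167 ≈ -0.6.

μ₀ = -0.6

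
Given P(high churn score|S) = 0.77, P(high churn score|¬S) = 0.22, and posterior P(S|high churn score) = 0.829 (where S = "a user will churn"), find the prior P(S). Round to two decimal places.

Bayes' rule in odds form gives O(S|E) = O(S)·[P(E|S)/P(E|¬S)], hence O(S) = O(S|E)/LR.
Posterior odds = 0.829/(1−0.829) = 4.8480. LR = 0.77/0.22 = 3.5000.
Prior odds = 4.8480/3.5000 = 1.3851, so P(S) = 1.3851/(1+1.3851) ≈ 0.58.

P(S) = 0.58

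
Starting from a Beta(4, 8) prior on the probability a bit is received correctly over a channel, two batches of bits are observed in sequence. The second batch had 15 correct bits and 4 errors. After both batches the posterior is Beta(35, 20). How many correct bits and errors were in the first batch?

16 correct bits and 8 errors

Because Beta–binomial updating is additive in the counts, the combined data contributed (α_post−α_prior, β_post−β_prior) successes and failures.
Total across both batches: 35−4=31 correct bits, 20−8=12 errors.
Subtract the second batch: 31−15=16 correct bits and 12−4=8 errors.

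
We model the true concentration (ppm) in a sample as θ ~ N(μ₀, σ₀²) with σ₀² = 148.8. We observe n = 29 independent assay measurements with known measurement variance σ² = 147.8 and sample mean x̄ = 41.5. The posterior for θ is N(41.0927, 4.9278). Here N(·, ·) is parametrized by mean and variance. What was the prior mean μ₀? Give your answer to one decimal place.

The posterior mean is a precision-weighted average: μ_n = (τ₀μ₀ + τ_data·x̄)/(τ₀+τ_data), with τ₀=1/σ₀² and τ_data=n/σ².
Here τ₀ = 1/148.8 = 0.006720 and τ_data = 29/147.8 = 0.196211, so τ_n = 0.202931.
Rearranging for μ₀: μ₀ = (μ_n·τ_n − τ_data·x̄)/τ₀ = (41.0927·0.202931 − 0.196211·41.5) / 0.006720 = 0.196226/0.006720 ≈ 29.2.

μ₀ = 29.2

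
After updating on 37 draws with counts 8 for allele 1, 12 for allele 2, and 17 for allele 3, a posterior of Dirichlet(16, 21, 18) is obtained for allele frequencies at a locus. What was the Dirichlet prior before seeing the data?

For a Dirichlet(α) prior with multinomial counts c, the posterior is Dirichlet(α + c) componentwise.
Subtract each count from the matching posterior parameter: 16−8=8, 21−12=9, 18−17=1.

Dirichlet(8, 9, 1)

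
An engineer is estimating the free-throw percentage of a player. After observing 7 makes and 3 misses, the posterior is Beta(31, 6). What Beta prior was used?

A Beta(α, β) prior with s successes and f failures in binomial data gives a Beta(α+s, β+f) posterior.
So α = 31 − 7 = 24 and β = 6 − 3 = 3.

Beta(24, 3)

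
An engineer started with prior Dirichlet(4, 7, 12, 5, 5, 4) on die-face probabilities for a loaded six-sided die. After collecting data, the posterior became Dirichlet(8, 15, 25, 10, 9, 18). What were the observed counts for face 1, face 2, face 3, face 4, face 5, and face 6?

counts (4, 8, 13, 5, 4, 14)

For a Dirichlet(α) prior with multinomial counts c, the posterior is Dirichlet(α + c) componentwise.
Counts are posterior − prior componentwise: 8−4=4, 15−7=8, 25−12=13, 10−5=5, 9−5=4, 18−4=14.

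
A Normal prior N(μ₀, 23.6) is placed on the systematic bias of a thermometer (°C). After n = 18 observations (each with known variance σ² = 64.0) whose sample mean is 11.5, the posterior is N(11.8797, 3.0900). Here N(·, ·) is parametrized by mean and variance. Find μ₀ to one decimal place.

μ₀ = 14.4

The posterior mean is a precision-weighted average: μ_n = (τ₀μ₀ + τ_data·x̄)/(τ₀+τ_data), with τ₀=1/σ₀² and τ_data=n/σ².
Here τ₀ = 1/23.6 = 0.042373 and τ_data = 18/64.0 = 0.281250, so τ_n = 0.323623.
Rearranging for μ₀: μ₀ = (μ_n·τ_n − τ_data·x̄)/τ₀ = (11.8797·0.323623 − 0.281250·11.5) / 0.042373 = 0.610169/0.042373 ≈ 14.4.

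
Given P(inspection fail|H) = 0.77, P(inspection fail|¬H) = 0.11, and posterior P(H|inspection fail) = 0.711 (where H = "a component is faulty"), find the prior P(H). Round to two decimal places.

In odds form, posterior odds = prior odds × likelihood ratio, so prior odds = posterior odds ÷ LR.
Posterior odds = 0.711/(1−0.711) = 2.4602. LR = 0.77/0.11 = 7.0000.
Prior odds = 2.4602/7.0000 = 0.3515, so P(H) = 0.3515/(1+0.3515) ≈ 0.26.

P(H) = 0.26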